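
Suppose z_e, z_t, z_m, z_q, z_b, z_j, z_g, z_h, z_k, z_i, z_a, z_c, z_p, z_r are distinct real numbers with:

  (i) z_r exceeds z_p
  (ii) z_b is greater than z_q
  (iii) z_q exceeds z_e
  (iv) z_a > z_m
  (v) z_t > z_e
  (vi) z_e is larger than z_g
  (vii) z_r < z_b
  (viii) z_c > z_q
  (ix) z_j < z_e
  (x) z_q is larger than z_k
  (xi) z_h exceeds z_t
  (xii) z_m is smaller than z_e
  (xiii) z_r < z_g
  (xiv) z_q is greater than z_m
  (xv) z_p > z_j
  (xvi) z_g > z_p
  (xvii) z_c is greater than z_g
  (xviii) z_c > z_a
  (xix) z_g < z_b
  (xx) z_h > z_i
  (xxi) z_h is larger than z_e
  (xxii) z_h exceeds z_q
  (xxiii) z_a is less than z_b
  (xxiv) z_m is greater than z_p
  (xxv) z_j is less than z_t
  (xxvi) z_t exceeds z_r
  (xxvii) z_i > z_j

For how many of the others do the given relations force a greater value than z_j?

12

The elements the relations force above z_j are z_p, z_m, z_i, z_r, z_g, z_e, z_a, z_q, z_c, z_t, z_h, z_b — no chain reaches any other.
That is 12.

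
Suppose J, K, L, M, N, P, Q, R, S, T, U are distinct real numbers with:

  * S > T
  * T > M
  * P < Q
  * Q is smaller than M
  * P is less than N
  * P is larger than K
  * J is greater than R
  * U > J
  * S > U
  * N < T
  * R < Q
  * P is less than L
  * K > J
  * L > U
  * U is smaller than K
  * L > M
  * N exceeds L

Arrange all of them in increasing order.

Nothing is placed below R, so it is least; from there R < J; J < U; U < K; K < P; P < Q; Q < M; M < L; L < N; N < T; T < S, each given directly.

R < J < U < K < P < Q < M < L < N < T < S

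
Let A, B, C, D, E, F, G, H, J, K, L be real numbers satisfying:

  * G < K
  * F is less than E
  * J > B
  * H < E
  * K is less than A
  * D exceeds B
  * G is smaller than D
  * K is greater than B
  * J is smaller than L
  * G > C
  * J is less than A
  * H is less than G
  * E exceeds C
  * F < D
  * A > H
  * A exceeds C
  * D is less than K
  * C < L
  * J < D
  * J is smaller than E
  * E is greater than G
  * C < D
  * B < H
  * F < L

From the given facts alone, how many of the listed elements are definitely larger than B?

The elements the relations force above B are H, G, J, D, K, A, L, E — no chain reaches any other.
That is 8.

8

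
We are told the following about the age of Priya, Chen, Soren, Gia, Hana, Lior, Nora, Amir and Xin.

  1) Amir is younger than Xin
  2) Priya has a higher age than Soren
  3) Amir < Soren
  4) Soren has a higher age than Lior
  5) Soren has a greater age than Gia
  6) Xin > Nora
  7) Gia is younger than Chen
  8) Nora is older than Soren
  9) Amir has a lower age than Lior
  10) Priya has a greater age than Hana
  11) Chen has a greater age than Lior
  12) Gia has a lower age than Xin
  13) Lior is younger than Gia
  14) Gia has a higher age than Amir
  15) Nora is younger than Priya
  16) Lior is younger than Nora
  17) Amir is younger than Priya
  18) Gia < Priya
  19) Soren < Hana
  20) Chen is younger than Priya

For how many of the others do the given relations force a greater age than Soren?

From Soren the given relations immediately reach Hana, Nora, Priya.
From those, Xin — 4 in total.
No other element is forced above Soren by the given relations, so the count is 4.

4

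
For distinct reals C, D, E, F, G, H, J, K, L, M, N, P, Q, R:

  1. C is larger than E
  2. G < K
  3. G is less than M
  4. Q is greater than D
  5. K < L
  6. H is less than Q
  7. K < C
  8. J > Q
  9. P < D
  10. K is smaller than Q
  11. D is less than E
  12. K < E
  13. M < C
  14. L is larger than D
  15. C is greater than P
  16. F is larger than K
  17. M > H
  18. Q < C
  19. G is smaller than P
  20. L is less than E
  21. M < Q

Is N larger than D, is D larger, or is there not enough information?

undetermined

Following every chain through D: above D we get L, E, Q, J, C; below D we get G, P.
N is not reached, and no chain runs the other way from N to D.
So the given relations leave the order of D and N undetermined.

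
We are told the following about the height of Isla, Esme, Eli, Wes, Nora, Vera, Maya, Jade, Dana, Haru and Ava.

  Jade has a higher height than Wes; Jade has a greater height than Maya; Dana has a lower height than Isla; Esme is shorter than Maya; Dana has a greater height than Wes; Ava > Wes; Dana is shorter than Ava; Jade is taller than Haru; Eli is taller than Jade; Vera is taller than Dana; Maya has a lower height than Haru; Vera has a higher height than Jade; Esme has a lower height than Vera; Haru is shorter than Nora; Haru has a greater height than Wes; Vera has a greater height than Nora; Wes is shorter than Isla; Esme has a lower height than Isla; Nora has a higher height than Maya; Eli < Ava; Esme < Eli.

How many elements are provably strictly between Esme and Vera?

The relations place Esme below Vera. An element lies strictly between them when it is forced above Esme and also forced below Vera.
Above Esme: {Maya, Isla, Haru, Jade, Nora, Eli, Ava}. Below Vera: {Wes, Dana, Maya, Haru, Jade, Nora}.
Intersection: {Maya, Haru, Jade, Nora} — 4.

4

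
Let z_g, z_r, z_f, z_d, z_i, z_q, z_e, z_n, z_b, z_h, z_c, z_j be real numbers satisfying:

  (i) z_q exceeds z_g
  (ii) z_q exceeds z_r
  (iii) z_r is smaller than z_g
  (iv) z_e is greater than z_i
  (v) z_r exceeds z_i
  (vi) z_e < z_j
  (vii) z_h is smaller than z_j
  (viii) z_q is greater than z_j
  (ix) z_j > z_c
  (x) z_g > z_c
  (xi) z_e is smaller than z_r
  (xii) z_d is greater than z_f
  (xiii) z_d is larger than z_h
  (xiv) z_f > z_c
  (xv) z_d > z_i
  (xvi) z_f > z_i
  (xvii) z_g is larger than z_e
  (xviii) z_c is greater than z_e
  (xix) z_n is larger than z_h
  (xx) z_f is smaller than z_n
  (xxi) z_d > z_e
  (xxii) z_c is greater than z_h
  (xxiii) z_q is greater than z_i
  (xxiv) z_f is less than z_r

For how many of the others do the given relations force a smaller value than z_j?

4

From z_j the given relations immediately reach z_e, z_h, z_c.
From those, z_i — 4 in total.
No other element is forced below z_j by the given relations, so the count is 4.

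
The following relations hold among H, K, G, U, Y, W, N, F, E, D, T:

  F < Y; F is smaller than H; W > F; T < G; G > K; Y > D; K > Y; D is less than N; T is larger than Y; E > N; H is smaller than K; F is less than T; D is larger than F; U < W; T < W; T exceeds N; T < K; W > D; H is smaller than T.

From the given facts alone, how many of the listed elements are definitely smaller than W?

7

From W the given relations immediately reach U, F, D, T.
From those, H, N, Y — 7 in total.
No other element is forced below W by the given relations, so the count is 7.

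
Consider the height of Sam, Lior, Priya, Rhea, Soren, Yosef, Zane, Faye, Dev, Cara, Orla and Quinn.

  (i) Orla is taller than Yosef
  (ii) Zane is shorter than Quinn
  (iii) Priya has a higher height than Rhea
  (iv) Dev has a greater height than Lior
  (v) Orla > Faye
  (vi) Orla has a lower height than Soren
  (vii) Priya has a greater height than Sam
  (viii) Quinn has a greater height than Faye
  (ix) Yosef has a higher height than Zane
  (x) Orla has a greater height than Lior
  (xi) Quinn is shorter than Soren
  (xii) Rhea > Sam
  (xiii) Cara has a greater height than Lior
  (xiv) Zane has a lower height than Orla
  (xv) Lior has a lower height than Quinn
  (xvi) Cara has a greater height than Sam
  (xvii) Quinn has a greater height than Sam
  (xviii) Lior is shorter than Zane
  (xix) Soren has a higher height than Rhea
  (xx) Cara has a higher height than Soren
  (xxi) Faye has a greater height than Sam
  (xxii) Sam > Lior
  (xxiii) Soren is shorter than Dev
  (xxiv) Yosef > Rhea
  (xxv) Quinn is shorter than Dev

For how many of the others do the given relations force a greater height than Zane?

The elements the relations force above Zane are Yosef, Orla, Quinn, Soren, Dev, Cara — no chain reaches any other.
That is 6.

6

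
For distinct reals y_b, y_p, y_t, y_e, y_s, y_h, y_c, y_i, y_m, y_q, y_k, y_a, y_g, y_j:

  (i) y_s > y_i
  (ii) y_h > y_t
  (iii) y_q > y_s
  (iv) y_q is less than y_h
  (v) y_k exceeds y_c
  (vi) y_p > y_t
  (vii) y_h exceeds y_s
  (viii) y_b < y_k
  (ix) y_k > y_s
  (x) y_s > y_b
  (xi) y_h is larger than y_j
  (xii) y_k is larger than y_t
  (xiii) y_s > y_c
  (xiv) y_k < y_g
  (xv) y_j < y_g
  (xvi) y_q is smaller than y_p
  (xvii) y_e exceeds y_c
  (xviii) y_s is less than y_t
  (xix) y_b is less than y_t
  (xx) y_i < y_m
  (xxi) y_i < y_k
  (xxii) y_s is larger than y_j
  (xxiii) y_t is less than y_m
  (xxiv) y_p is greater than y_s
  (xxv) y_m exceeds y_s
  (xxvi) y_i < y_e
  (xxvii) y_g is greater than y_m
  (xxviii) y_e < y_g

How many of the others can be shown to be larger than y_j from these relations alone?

From y_j the given relations immediately reach y_s, y_h, y_g.
From those, y_q, y_t, y_p, y_m, y_k — 8 in total.
No other element is forced above y_j by the given relations, so the count is 8.

8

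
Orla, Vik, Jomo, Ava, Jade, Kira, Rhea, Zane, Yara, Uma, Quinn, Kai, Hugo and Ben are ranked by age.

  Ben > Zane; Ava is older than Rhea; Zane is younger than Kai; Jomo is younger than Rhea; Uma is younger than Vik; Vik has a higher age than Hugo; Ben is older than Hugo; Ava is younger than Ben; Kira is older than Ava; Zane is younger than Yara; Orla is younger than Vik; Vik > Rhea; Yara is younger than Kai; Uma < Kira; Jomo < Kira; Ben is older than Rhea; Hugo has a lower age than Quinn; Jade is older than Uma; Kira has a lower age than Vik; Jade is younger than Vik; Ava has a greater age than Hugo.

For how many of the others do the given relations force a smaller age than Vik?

From Vik the given relations immediately reach Orla, Hugo, Rhea, Uma, Jade, Kira.
From those, Jomo, Ava — 8 in total.
No other element is forced below Vik by the given relations, so the count is 8.

8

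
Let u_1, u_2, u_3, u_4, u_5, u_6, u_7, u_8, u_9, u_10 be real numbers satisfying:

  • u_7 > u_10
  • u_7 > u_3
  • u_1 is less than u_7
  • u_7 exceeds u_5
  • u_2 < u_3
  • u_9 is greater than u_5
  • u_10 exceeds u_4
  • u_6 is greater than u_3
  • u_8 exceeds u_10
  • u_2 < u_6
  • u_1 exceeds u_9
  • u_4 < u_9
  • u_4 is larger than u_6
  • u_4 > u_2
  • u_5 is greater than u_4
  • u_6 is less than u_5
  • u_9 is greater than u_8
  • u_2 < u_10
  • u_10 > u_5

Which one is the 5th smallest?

Chaining the given pairs: u_2 < u_3 < u_6 < u_4 < u_5 < u_10 < u_8 < u_9 < u_1 < u_7.
The 5th smallest is u_5.

u_5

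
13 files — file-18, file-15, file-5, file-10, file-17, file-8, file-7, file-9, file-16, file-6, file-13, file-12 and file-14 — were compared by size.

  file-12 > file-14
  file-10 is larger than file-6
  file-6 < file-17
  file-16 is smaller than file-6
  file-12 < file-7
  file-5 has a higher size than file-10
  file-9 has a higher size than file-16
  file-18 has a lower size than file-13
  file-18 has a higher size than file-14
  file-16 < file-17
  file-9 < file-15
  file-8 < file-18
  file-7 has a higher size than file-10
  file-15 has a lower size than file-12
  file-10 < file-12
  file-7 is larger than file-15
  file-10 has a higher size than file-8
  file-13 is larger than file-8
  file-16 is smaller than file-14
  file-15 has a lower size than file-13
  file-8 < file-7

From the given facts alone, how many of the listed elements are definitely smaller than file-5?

4

From file-5 the given relations immediately reach file-10.
From those, file-8, file-6 — 3 in total.
From those, file-16 — 4 in total.
Nothing else is reachable below file-5; 4 in all.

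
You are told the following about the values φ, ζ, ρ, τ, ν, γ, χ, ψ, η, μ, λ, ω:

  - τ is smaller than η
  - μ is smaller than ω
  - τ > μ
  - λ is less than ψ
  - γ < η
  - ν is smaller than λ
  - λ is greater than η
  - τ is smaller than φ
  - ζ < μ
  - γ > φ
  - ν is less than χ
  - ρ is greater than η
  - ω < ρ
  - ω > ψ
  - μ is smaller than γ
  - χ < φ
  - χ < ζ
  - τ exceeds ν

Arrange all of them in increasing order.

Each adjacent pair is fixed by a given relation: ν < χ; χ < ζ; ζ < μ; μ < τ; τ < φ; φ < γ; γ < η; η < λ; λ < ψ; ψ < ω; ω < ρ. Chaining them end to end gives the full order.

ν < χ < ζ < μ < τ < φ < γ < η < λ < ψ < ω < ρ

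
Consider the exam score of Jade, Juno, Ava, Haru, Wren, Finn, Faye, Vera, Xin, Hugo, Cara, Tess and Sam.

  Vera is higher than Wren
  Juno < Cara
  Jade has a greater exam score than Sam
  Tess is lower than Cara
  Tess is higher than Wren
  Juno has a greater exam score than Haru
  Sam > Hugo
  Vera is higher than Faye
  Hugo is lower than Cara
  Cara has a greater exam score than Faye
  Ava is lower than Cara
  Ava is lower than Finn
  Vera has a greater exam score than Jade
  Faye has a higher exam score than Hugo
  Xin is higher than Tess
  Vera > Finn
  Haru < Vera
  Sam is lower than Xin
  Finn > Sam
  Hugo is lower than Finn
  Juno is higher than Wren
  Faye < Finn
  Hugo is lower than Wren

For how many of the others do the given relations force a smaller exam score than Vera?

From Vera the given relations immediately reach Haru, Faye, Wren, Jade, Finn.
From those, Hugo, Ava, Sam — 8 in total.
Nothing else is reachable below Vera; 8 in all.

8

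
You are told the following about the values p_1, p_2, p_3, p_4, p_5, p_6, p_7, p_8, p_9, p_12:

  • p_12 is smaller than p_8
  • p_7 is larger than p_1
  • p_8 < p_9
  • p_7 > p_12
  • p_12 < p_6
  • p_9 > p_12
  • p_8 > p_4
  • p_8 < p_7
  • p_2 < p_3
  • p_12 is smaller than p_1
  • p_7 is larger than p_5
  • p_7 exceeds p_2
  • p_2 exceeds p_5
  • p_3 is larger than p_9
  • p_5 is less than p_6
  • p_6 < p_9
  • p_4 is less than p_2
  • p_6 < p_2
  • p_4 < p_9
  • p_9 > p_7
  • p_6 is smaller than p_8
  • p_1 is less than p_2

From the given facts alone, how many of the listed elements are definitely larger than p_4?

Directly above p_4: p_8, p_2, p_9.
One step further: p_7, p_3 (5 so far).
No other element is forced above p_4 by the given relations, so the count is 5.

5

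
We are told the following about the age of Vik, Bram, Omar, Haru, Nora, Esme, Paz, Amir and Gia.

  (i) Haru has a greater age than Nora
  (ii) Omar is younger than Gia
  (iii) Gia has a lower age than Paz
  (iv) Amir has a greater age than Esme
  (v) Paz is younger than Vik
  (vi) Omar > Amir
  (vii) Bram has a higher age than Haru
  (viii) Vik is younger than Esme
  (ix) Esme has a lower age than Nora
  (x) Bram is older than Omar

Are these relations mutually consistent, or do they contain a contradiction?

inconsistent

Chaining the given relations yields Amir < Omar < Gia < Paz < Vik < Esme, so Amir < Esme. But one relation states Esme < Amir. These cannot both hold.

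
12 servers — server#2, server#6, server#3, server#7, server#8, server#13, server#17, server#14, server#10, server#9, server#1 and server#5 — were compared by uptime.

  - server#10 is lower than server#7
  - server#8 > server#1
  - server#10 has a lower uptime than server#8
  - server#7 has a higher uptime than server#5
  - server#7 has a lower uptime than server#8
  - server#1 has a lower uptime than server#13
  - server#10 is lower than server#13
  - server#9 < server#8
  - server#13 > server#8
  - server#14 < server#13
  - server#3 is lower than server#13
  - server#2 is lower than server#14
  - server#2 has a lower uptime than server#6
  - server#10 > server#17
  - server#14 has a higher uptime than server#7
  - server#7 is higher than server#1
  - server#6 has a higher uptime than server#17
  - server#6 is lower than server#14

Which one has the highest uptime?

server#13

Chaining downward from server#13: directly below it, server#10, server#1, server#3, server#8, server#14; then server#2, server#17, server#9, server#6, server#7; then server#5.
That covers every other element, and nothing is given above server#13, so server#13 is the highest uptime.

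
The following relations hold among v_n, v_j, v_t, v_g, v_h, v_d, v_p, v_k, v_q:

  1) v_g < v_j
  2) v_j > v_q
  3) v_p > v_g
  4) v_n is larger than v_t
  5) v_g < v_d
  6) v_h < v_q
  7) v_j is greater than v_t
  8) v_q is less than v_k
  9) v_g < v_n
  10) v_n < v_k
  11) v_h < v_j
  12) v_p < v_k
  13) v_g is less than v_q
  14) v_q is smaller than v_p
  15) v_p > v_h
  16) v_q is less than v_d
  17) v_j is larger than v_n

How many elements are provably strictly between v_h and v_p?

The relations place v_h below v_p. An element lies strictly between them when it is forced above v_h and also forced below v_p.
Above v_h: {v_q, v_j, v_k, v_d}. Below v_p: {v_g, v_q}.
Intersection: {v_q} — 1.

1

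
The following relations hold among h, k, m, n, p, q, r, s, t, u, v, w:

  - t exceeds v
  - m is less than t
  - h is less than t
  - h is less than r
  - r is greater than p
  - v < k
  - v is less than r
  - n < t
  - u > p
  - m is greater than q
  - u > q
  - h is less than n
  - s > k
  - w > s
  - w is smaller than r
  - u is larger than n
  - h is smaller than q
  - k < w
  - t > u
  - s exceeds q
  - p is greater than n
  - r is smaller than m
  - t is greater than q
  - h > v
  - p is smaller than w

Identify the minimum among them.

v

Chaining upward from v: directly above it, h, k, r, t; then n, q, s, w, m; then p, u.
That covers every other element, and nothing is given below v, so v is the minimum.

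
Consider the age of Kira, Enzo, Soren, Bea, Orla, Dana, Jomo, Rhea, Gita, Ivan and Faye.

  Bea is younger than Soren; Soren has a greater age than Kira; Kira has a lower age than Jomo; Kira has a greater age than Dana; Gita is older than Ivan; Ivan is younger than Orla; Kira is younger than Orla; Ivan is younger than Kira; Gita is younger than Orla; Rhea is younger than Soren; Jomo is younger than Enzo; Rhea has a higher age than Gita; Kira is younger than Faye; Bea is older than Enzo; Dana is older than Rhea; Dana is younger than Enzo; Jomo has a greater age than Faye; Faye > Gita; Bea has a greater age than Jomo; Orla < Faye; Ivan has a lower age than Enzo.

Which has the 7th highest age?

Piecing the relations together gives one ordering: Ivan < Gita < Rhea < Dana < Kira < Orla < Faye < Jomo < Enzo < Bea < Soren.
The 7th largest is Kira.

Kira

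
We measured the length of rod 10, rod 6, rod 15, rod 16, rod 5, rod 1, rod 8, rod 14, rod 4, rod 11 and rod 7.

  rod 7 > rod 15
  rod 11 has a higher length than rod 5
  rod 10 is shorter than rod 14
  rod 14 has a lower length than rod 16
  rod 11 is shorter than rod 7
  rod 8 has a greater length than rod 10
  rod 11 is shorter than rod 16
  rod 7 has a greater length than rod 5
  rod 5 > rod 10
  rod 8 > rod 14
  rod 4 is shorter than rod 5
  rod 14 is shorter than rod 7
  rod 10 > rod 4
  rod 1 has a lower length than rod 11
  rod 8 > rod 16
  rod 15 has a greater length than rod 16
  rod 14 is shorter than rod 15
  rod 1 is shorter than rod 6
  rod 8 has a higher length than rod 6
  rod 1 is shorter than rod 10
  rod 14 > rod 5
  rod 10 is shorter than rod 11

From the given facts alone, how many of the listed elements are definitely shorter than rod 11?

Directly below rod 11: rod 1, rod 10, rod 5.
One step further: rod 4 (4 so far).
Nothing else is reachable below rod 11; 4 in all.

4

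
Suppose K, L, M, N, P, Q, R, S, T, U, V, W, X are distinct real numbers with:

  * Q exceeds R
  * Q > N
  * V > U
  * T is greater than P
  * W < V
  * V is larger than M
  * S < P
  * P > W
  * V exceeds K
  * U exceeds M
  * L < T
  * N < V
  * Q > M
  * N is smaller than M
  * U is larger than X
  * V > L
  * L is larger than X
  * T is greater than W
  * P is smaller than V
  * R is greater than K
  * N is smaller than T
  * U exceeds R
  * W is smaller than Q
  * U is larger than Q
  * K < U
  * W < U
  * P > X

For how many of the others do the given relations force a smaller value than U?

7

The elements the relations force below U are X, K, W, N, R, M, Q — no chain reaches any other.
That is 7.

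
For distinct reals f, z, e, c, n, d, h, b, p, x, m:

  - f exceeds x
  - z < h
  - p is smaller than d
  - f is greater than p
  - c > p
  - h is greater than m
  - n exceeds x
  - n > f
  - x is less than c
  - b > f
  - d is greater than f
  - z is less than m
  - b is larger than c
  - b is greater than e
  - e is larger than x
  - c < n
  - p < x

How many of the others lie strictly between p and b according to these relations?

4

The relations place p below b. An element lies strictly between them when it is forced above p and also forced below b.
Above p: {x, f, c, e, d, n}. Below b: {x, f, c, e}.
Intersection: {x, f, c, e} — 4.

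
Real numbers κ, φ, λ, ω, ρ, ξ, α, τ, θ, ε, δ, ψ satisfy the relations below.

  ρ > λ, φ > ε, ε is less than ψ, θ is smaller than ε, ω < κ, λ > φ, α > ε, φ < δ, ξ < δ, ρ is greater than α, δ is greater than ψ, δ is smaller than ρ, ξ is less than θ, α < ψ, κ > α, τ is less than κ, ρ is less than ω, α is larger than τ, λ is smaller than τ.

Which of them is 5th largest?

Chaining the given pairs: ξ < θ < ε < φ < λ < τ < α < ψ < δ < ρ < ω < κ.
Counting 5 from the largest end gives ψ.

ψ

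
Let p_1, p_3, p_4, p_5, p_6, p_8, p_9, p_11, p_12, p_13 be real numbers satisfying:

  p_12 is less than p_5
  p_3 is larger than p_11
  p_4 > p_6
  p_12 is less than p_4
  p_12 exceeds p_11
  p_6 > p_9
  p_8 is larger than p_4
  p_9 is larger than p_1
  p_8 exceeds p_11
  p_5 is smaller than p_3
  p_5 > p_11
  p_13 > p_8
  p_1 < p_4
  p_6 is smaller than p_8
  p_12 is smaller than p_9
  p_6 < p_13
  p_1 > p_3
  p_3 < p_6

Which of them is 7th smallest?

Piecing the relations together gives one ordering: p_11 < p_12 < p_5 < p_3 < p_1 < p_9 < p_6 < p_4 < p_8 < p_13.
The 7th smallest is p_6.

p_6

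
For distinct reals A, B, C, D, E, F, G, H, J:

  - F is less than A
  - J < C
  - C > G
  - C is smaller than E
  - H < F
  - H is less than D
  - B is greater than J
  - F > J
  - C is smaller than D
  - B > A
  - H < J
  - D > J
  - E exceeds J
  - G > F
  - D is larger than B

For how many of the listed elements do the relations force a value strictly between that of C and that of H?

The relations place H below C. An element lies strictly between them when it is forced above H and also forced below C.
Above H: {J, F, G, A, B, D, E}. Below C: {J, F, G}.
Intersection: {J, F, G} — 3.

3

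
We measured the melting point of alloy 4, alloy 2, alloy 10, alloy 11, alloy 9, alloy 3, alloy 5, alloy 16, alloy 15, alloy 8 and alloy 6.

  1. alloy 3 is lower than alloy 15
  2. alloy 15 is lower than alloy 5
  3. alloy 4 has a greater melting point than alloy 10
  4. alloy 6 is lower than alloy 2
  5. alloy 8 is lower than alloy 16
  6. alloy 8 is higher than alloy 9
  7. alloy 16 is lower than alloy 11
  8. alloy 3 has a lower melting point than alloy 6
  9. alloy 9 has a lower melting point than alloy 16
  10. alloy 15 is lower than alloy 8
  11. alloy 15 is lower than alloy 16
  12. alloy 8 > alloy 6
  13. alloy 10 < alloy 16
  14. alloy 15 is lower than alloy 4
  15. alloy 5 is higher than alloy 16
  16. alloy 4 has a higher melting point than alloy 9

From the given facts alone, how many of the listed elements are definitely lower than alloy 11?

The elements the relations force below alloy 11 are alloy 3, alloy 9, alloy 15, alloy 6, alloy 8, alloy 10, alloy 16 — no chain reaches any other.
That is 7.

7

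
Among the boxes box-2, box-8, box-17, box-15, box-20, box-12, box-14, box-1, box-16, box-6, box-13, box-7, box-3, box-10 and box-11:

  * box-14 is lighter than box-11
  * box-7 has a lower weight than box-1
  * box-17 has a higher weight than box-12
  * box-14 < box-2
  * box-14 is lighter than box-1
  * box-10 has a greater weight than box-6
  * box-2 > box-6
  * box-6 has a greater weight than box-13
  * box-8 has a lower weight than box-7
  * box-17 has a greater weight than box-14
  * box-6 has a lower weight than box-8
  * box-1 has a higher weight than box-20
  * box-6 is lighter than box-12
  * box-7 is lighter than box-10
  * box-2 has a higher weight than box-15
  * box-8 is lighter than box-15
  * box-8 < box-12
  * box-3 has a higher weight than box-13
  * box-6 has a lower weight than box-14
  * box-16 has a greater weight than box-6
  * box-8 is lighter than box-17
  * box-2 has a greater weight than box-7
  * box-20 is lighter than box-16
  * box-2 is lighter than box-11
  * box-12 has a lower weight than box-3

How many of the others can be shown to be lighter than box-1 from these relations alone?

Directly below box-1: box-20, box-14, box-7.
One step further: box-6, box-8 (5 so far).
One step further: box-13 (6 so far).
No other element is forced below box-1 by the given relations, so the count is 6.

6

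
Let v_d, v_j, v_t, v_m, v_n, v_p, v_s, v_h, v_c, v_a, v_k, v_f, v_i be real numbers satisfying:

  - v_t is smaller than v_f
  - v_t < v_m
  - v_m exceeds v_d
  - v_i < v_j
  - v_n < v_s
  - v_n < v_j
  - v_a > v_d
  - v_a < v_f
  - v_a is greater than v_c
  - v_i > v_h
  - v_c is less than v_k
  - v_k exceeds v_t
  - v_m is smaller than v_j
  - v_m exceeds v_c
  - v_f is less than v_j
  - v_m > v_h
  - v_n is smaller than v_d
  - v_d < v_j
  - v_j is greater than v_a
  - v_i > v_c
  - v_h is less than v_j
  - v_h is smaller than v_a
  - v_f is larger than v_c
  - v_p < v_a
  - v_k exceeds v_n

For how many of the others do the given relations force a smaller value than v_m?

5

The elements the relations force below v_m are v_n, v_t, v_c, v_h, v_d — no chain reaches any other.
That is 5.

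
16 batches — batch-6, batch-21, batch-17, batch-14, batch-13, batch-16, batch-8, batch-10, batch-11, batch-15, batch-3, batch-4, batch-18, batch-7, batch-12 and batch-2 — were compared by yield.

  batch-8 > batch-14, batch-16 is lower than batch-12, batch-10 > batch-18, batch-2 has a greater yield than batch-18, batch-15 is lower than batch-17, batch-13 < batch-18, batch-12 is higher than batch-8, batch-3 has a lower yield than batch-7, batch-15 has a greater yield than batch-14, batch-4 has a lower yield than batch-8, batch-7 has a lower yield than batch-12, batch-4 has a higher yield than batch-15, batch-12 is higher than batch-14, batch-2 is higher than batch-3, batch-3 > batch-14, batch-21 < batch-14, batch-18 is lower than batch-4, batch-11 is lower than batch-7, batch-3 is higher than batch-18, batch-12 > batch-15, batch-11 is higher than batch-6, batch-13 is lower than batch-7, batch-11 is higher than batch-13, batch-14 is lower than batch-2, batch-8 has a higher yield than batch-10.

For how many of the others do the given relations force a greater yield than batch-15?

4

Directly above batch-15: batch-4, batch-17, batch-12.
One step further: batch-8 (4 so far).
No other element is forced above batch-15 by the given relations, so the count is 4.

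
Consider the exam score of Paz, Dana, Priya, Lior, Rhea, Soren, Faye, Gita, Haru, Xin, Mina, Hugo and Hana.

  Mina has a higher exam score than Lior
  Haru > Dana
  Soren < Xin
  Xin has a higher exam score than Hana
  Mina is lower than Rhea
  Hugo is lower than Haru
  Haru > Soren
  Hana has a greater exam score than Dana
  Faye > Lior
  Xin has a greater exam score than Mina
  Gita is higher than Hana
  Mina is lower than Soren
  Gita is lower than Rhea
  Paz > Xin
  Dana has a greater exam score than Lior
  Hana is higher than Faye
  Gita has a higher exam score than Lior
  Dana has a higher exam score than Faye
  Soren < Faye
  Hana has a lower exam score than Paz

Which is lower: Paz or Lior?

Lior < Mina and Mina < Soren give Lior < Soren.
With Soren < Faye: Lior < Mina < Soren < Faye.
With Faye < Dana: Lior < Mina < Soren < Faye < Dana.
Then Dana < Hana extends the chain to Hana.
With Hana < Xin: Lior < Mina < Soren < Faye < Dana < Hana < Xin.
Then Xin < Paz extends the chain to Paz.
So Lior < Paz; Lior is the lower of the two.

Lior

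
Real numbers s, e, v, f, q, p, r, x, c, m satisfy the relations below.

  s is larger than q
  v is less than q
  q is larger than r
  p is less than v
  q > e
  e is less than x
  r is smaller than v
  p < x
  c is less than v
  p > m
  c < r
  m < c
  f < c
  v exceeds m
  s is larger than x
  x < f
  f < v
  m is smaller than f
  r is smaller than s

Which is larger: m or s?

Following the relations from m: m < p < x < f < c < r < v < q < s.
So m < s; s is the larger of the two.

s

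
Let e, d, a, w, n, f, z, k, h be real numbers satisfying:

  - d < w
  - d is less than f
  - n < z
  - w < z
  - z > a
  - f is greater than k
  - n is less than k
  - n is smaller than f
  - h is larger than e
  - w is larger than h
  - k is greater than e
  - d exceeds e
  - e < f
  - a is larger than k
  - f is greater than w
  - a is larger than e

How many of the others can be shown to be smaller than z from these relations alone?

7

The elements the relations force below z are e, h, n, k, d, w, a — no chain reaches any other.
That is 7.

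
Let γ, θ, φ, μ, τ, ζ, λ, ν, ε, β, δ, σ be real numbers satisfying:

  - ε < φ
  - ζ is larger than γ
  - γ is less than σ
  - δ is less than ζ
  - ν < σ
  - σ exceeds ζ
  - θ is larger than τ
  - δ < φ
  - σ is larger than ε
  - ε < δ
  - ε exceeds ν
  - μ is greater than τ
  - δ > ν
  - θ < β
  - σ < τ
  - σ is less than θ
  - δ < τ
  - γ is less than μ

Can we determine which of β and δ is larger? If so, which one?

Link the given pairs in sequence: δ < ζ; ζ < σ; σ < τ; τ < θ; θ < β.
Chaining these gives δ < ζ < σ < τ < θ < β.
So β is larger.

β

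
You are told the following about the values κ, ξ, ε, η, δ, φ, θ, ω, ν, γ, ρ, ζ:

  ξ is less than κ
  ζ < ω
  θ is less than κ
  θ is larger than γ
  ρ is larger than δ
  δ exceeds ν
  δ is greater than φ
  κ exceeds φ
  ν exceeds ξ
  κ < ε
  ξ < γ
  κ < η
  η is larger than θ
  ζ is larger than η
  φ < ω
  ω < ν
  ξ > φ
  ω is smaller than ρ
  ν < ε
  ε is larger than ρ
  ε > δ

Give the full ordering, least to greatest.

Nothing is placed below φ, so it is least; from there φ < ξ; ξ < γ; γ < θ; θ < κ; κ < η; η < ζ; ζ < ω; ω < ν; ν < δ; δ < ρ; ρ < ε, each given directly.

φ < ξ < γ < θ < κ < η < ζ < ω < ν < δ < ρ < ε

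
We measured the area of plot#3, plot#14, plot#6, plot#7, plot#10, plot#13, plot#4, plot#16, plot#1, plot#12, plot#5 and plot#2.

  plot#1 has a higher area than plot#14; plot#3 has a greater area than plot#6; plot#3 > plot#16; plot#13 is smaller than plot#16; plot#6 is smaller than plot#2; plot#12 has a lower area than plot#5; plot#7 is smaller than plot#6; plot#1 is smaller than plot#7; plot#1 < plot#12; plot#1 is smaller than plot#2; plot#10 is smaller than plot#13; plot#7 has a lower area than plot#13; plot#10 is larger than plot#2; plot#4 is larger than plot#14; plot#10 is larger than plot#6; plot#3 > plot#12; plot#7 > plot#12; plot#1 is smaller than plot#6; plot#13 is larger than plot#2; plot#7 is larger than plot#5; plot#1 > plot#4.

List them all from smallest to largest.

plot#14 < plot#4 < plot#1 < plot#12 < plot#5 < plot#7 < plot#6 < plot#2 < plot#10 < plot#13 < plot#16 < plot#3

The consecutive links are each given: plot#14 < plot#4; plot#4 < plot#1; plot#1 < plot#12; plot#12 < plot#5; plot#5 < plot#7; plot#7 < plot#6; plot#6 < plot#2; plot#2 < plot#10; plot#10 < plot#13; plot#13 < plot#16; plot#16 < plot#3.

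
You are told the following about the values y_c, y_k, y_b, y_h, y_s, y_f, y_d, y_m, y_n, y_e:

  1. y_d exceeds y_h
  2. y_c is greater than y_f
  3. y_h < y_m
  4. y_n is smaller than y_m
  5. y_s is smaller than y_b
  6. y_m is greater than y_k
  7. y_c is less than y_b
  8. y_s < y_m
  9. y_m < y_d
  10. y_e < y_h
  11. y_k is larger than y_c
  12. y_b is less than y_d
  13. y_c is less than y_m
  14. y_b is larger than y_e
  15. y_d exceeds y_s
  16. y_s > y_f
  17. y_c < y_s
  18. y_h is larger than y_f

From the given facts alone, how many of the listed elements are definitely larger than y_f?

The elements the relations force above y_f are y_c, y_k, y_s, y_b, y_h, y_m, y_d — no chain reaches any other.
That is 7.

7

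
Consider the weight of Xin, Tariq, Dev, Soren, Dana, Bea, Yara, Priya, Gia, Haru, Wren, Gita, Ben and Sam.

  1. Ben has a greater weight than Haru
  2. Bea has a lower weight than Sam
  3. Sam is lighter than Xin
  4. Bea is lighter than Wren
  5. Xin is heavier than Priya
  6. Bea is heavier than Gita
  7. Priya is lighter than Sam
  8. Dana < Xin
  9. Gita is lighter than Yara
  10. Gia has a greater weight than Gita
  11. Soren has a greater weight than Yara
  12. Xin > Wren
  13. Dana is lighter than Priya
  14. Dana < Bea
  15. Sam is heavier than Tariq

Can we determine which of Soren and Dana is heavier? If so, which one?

undetermined

Following every chain through Dana: above Dana we get Priya, Bea, Sam, Wren, Xin.
Soren is not reached, and no chain runs the other way from Soren to Dana.
So the given relations leave the order of Dana and Soren undetermined.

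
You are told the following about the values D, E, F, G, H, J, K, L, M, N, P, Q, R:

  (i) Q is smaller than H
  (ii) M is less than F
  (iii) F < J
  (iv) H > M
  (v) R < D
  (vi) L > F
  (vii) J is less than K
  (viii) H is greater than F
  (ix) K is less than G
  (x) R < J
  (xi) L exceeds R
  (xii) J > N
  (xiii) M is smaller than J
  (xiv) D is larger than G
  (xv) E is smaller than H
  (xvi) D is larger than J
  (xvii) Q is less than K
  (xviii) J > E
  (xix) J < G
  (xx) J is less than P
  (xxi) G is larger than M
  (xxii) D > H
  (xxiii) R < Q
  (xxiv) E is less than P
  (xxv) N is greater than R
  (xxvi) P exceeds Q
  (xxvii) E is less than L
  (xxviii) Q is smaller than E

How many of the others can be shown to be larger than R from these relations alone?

Directly above R: Q, N, J, L, D.
One step further: E, K, P, G, H (10 so far).
No other element is forced above R by the given relations, so the count is 10.

10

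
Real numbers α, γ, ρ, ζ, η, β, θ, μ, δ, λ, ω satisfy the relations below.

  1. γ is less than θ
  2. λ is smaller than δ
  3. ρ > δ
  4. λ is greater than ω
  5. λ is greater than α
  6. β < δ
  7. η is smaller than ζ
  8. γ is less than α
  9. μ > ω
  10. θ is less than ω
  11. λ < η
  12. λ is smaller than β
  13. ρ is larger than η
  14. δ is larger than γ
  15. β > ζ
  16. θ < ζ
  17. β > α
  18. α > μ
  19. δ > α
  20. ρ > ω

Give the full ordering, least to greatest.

γ < θ < ω < μ < α < λ < η < ζ < β < δ < ρ

Each adjacent pair is fixed by a given relation: γ < θ; θ < ω; ω < μ; μ < α; α < λ; λ < η; η < ζ; ζ < β; β < δ; δ < ρ. Chaining them end to end gives the full order.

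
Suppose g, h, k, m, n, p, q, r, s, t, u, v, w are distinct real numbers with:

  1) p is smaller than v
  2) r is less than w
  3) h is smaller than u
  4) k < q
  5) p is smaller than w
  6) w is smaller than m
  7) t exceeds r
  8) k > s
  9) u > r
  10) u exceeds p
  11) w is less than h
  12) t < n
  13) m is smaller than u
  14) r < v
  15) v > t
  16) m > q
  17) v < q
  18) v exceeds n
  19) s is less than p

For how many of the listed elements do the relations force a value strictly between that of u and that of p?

Chaining upward from p reaches: w, h, v, q, m.
Chaining downward from u reaches: s, k, r, t, w, h, n, v, q, m.
Strictly between p and u are those in both lists: w, h, v, q, m — 5 elements.

5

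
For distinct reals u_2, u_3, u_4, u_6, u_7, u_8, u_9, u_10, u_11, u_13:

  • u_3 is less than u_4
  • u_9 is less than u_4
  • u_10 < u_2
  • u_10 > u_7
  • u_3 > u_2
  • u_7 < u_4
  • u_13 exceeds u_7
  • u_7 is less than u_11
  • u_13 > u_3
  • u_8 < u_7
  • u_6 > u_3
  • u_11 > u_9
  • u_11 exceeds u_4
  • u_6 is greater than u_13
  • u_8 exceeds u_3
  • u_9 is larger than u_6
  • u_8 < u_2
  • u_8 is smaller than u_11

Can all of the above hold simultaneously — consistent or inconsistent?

Chaining the given relations yields u_8 < u_7 < u_10 < u_2 < u_3, so u_8 < u_3. But one relation states u_3 < u_8. These cannot both hold.

inconsistent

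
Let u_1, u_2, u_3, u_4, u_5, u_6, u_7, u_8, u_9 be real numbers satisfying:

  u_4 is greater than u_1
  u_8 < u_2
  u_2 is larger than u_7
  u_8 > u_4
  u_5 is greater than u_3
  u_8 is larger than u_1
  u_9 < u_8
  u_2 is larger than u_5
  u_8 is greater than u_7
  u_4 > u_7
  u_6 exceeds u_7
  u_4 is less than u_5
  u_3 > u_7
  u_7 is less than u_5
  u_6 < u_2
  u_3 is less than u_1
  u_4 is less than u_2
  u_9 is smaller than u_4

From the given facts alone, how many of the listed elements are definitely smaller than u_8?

5

Directly below u_8: u_9, u_7, u_1, u_4.
One step further: u_3 (5 so far).
Nothing else is reachable below u_8; 5 in all.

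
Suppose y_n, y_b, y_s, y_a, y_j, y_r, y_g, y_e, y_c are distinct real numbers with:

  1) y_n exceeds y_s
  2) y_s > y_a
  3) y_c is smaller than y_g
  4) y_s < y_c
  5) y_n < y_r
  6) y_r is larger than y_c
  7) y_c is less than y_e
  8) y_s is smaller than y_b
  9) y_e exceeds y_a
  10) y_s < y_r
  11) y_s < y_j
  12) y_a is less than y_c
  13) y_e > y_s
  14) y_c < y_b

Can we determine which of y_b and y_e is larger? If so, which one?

Following every chain through y_e: below y_e we get y_a, y_s, y_c.
y_b is not reached, and no chain runs the other way from y_b to y_e.
So the given relations leave the order of y_e and y_b undetermined.

undetermined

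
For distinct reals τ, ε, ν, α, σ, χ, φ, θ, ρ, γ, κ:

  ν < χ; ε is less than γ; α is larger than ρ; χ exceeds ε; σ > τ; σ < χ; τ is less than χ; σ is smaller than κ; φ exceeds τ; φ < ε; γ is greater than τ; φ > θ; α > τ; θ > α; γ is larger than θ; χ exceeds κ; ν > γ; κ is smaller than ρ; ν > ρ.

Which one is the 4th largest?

ε

Chaining the given pairs: τ < σ < κ < ρ < α < θ < φ < ε < γ < ν < χ.
Counting 4 from the largest end gives ε.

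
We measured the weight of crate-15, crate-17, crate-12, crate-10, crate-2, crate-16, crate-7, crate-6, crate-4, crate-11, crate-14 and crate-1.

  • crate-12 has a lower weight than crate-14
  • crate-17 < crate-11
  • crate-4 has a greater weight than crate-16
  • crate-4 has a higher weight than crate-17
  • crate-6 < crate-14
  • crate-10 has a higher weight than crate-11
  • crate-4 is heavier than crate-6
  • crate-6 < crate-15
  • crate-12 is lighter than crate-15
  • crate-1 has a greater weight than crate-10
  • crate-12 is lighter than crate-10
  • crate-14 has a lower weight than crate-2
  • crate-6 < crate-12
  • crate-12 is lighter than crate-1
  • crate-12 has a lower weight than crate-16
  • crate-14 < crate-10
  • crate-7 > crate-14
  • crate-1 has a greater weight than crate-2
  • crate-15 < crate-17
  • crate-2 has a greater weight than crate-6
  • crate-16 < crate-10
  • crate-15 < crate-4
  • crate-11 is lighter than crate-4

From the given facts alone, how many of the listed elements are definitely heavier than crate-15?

From crate-15 the given relations immediately reach crate-17, crate-4.
From those, crate-11 — 3 in total.
From those, crate-10 — 4 in total.
From those, crate-1 — 5 in total.
Nothing else is reachable above crate-15; 5 in all.

5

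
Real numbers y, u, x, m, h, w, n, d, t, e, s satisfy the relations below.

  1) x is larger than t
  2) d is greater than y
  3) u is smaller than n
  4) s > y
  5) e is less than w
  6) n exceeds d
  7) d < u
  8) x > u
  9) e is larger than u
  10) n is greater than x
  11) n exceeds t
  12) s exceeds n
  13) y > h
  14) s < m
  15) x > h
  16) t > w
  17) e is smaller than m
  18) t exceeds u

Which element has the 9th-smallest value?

Chaining the given pairs: h < y < d < u < e < w < t < x < n < s < m.
The 9th smallest is n.

n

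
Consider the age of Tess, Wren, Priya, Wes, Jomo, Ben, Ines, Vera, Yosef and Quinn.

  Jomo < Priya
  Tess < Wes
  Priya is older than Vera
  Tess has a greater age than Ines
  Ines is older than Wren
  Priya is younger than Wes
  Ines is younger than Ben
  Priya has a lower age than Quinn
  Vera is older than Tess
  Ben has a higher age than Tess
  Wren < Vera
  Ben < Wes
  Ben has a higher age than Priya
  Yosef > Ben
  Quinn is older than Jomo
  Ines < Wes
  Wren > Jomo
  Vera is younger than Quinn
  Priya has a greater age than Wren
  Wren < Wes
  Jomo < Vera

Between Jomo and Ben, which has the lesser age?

The relevant relations are Jomo < Wren; Wren < Ines; Ines < Tess; Tess < Vera; Vera < Priya; Priya < Ben.
Chaining these gives Jomo < Wren < Ines < Tess < Vera < Priya < Ben.
So Jomo < Ben; Jomo is the younger of the two.

Jomo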